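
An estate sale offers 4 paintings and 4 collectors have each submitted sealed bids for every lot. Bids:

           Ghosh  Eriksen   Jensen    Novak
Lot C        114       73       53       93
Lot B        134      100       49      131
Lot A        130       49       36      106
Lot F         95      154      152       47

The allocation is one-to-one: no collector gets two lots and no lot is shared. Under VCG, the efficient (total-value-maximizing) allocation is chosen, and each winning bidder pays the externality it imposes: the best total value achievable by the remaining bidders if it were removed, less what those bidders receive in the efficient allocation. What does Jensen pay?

Jensen pays $81.

Efficient allocation: Ghosh→Lot A ($130), Eriksen→Lot C ($73), Jensen→Lot F ($152), Novak→Lot B ($131); total welfare W = $486.
Jensen receives Lot F at value $152, so the others get W − 152 = $334.
Without Jensen: best allocation of the remaining 3 bidders over all 4 lots is Ghosh→Lot A ($130), Eriksen→Lot F ($154), Novak→Lot B ($131), total $415.
VCG payment = (others' best without Jensen) − (others' welfare with Jensen) = 415 − 334 = $81.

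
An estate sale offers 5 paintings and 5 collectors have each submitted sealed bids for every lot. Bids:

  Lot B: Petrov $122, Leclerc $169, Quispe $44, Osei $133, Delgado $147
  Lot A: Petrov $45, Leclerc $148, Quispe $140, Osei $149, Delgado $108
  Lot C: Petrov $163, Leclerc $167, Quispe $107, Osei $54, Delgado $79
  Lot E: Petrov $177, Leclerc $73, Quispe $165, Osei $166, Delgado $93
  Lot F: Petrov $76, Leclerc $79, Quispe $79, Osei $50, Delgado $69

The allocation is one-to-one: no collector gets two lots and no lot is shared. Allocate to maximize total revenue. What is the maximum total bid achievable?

Maximum total: $719

Optimal: Petrov→Lot E ($177), Leclerc→Lot C ($167), Quispe→Lot F ($79), Osei→Lot A ($149), Delgado→Lot B ($147) — total 177+167+79+149+147 = $719.
Column-greedy (each lot in turn goes to its best remaining collector) gives $715, worse by 4.
Swapping Delgado↔Quispe (Delgado→Lot F $69, Quispe→Lot B $44) loses 113.
No other one-to-one assignment exceeds $719.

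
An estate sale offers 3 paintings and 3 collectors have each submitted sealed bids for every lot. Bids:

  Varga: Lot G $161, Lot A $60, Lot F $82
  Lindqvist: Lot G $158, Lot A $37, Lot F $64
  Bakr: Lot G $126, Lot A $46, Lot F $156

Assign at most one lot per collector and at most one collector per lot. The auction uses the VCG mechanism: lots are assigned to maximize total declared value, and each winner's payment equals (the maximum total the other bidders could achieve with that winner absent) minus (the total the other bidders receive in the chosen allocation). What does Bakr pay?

Bakr pays $22.

Efficient allocation: Varga→Lot A ($60), Lindqvist→Lot G ($158), Bakr→Lot F ($156); total welfare W = $374.
Bakr receives Lot F at value $156, so the others get W − 156 = $218.
Without Bakr: best allocation of the remaining 2 bidders over all 3 lots is Varga→Lot F ($82), Lindqvist→Lot G ($158), total $240.
VCG payment = (others' best without Bakr) − (others' welfare with Bakr) = 240 − 218 = $22.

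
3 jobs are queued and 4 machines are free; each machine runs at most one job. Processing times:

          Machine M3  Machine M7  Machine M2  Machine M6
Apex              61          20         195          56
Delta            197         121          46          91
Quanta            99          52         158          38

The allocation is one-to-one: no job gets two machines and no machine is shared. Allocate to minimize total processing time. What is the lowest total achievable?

Minimum total: 104 min

Optimal: Apex→Machine M7 (20 min), Delta→Machine M2 (46 min), Quanta→Machine M6 (38 min) — total 20+46+38 = 104 min.
Column-greedy (each machine in turn goes to its cheapest remaining job) gives 159 min, worse by 55.
Next-best assignment: Apex→Machine M3, Delta→Machine M2, Quanta→Machine M6 = 145 min.
No other one-to-one assignment undercuts 104 min.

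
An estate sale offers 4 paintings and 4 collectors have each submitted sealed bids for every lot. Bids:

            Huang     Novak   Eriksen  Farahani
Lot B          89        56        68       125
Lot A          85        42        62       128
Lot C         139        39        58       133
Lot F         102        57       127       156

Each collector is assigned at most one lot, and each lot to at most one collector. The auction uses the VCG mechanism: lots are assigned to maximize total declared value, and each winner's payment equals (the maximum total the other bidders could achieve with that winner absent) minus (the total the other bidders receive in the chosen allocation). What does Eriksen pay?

Efficient allocation: Huang→Lot C ($139), Novak→Lot B ($56), Eriksen→Lot F ($127), Farahani→Lot A ($128); total welfare W = $450.
Eriksen receives Lot F at value $127, so the others get W − 127 = $323.
Without Eriksen: best allocation of the remaining 3 bidders over all 4 lots is Huang→Lot C ($139), Novak→Lot B ($56), Farahani→Lot F ($156), total $351.
VCG payment = (others' best without Eriksen) − (others' welfare with Eriksen) = 351 − 323 = $28.

Eriksen pays $28.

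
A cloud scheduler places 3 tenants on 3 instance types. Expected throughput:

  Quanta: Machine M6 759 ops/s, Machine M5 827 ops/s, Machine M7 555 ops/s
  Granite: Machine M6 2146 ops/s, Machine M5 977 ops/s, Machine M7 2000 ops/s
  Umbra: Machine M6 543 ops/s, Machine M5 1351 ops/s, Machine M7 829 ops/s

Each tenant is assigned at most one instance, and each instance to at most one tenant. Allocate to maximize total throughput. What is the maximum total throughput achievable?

Max total: 4110 ops/s

Treat this as an assignment problem: match each tenant to one instance.
Optimal: Quanta→Machine M6 (759 ops/s), Granite→Machine M7 (2000 ops/s), Umbra→Machine M5 (1351 ops/s) — total 759+2000+1351 = 4110 ops/s.
Row-greedy (each tenant in turn takes its best remaining instance) gives 3802 ops/s, worse by 308.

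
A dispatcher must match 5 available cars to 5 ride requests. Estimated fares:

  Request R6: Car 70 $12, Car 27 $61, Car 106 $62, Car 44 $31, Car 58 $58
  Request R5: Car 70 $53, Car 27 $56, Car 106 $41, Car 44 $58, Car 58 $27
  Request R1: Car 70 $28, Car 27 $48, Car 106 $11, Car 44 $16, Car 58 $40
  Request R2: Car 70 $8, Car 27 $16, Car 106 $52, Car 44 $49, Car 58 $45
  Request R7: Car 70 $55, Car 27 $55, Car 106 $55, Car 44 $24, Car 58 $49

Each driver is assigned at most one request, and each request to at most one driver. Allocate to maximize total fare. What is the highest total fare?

Maximum total: $271

Optimal: Car 70→Request R7 ($55), Car 27→Request R1 ($48), Car 106→Request R2 ($52), Car 44→Request R5 ($58), Car 58→Request R6 ($58) — total 55+48+52+58+58 = $271.
Row-greedy (each driver in turn takes its best remaining request) gives $266, worse by 5.
Checked against all permutations: $271 is optimal.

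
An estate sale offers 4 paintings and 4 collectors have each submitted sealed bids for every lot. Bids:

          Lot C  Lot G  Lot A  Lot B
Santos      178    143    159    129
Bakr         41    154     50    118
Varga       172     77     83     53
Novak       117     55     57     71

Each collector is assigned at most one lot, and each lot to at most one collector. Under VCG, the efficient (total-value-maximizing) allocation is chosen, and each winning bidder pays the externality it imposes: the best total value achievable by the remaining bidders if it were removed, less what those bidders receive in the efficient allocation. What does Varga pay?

Efficient allocation: Santos→Lot A ($159), Bakr→Lot G ($154), Varga→Lot C ($172), Novak→Lot B ($71); total welfare W = $556.
Varga receives Lot C at value $172, so the others get W − 172 = $384.
Without Varga: best allocation of the remaining 3 bidders over all 4 lots is Santos→Lot A ($159), Bakr→Lot G ($154), Novak→Lot C ($117), total $430.
VCG payment = (others' best without Varga) − (others' welfare with Varga) = 430 − 384 = $46.

Varga pays $46.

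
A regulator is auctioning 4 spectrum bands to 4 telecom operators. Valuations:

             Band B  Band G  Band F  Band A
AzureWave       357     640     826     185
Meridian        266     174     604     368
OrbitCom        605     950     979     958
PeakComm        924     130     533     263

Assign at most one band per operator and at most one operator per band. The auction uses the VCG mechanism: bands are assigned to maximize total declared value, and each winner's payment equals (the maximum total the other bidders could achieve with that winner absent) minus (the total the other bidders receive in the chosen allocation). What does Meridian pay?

Efficient allocation: AzureWave→Band G ($640M), Meridian→Band F ($604M), OrbitCom→Band A ($958M), PeakComm→Band B ($924M); total welfare W = $3126M.
Meridian receives Band F at value $604M, so the others get W − 604 = $2522M.
Without Meridian: best allocation of the remaining 3 bidders over all 4 bands is AzureWave→Band F ($826M), OrbitCom→Band A ($958M), PeakComm→Band B ($924M), total $2708M.
VCG payment = (others' best without Meridian) − (others' welfare with Meridian) = 2708 − 2522 = $186M.

Meridian pays $186M.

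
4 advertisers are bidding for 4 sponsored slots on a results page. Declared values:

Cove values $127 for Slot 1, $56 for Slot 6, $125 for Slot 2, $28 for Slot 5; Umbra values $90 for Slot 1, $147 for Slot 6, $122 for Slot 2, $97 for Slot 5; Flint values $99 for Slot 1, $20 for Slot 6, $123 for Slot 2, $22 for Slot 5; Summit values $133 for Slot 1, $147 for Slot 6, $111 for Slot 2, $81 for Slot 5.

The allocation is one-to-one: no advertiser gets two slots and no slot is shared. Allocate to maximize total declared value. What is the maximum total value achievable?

Optimal: Cove→Slot 1 ($127), Umbra→Slot 5 ($97), Flint→Slot 2 ($123), Summit→Slot 6 ($147) — total 127+97+123+147 = $494.
Row-greedy (each advertiser in turn takes its best remaining slot) gives $478, worse by 16.
Next-best assignment: Cove→Slot 1, Umbra→Slot 6, Flint→Slot 2, Summit→Slot 5 = $478.

Maximum total: $494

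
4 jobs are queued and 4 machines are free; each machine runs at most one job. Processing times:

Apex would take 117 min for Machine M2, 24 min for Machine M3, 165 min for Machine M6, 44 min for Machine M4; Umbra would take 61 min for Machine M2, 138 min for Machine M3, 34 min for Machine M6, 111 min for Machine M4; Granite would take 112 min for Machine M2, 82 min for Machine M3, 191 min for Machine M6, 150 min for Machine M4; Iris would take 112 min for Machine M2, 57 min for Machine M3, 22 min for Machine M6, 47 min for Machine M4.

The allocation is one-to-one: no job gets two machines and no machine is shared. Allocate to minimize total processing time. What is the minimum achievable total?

Optimal: Apex→Machine M4 (44 min), Umbra→Machine M2 (61 min), Granite→Machine M3 (82 min), Iris→Machine M6 (22 min) — total 44+61+82+22 = 209 min.
Row-greedy (each job in turn takes its cheapest remaining machine) gives 217 min, worse by 8.
No other one-to-one assignment undercuts 209 min.

Min total: 209 min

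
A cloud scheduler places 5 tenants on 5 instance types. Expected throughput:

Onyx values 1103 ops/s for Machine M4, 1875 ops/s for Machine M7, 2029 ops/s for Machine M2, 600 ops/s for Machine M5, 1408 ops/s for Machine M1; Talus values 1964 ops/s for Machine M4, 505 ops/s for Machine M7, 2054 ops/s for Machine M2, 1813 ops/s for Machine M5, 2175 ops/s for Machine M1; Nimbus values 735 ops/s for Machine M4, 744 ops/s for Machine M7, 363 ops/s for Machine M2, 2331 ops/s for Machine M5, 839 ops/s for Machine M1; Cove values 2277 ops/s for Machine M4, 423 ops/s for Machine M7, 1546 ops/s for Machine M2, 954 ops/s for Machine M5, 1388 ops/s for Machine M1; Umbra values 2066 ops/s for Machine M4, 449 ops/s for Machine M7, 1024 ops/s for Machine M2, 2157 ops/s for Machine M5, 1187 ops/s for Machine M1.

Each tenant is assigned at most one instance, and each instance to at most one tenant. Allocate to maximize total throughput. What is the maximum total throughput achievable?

Optimal: Onyx→Machine M7 (1875 ops/s), Talus→Machine M1 (2175 ops/s), Nimbus→Machine M5 (2331 ops/s), Cove→Machine M2 (1546 ops/s), Umbra→Machine M4 (2066 ops/s) — total 1875+2175+2331+1546+2066 = 9993 ops/s.
Column-greedy (each instance in turn goes to its best remaining tenant) gives 9724 ops/s, worse by 269.
Every other assignment is strictly worse.

Maximum total: 9993 ops/s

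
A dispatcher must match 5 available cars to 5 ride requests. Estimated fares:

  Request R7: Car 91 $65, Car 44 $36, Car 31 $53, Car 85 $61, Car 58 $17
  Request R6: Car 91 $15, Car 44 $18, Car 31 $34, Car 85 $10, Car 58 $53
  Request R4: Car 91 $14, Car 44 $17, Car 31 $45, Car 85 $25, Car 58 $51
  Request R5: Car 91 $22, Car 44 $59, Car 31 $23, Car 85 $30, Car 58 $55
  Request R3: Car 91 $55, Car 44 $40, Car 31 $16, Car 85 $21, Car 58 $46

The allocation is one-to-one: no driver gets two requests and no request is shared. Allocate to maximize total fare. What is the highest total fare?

Optimal: Car 91→Request R3 ($55), Car 44→Request R5 ($59), Car 31→Request R4 ($45), Car 85→Request R7 ($61), Car 58→Request R6 ($53) — total 55+59+45+61+53 = $273.
Row-greedy (each driver in turn takes its best remaining request) gives $243, worse by 30.
Next-best assignment: Car 91→Request R3, Car 44→Request R5, Car 31→Request R6, Car 85→Request R7, Car 58→Request R4 = $260.

Maximum total: $273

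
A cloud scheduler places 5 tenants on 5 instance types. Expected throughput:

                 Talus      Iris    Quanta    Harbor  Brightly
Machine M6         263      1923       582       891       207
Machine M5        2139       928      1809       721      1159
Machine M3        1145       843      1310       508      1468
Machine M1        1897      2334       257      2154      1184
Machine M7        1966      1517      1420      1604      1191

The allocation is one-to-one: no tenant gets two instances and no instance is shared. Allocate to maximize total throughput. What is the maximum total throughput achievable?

Maximum total: 9320 ops/s

Optimal: Talus→Machine M7 (1966 ops/s), Iris→Machine M6 (1923 ops/s), Quanta→Machine M5 (1809 ops/s), Harbor→Machine M1 (2154 ops/s), Brightly→Machine M3 (1468 ops/s) — total 1966+1923+1809+2154+1468 = 9320 ops/s.
Column-greedy (each instance in turn goes to its best remaining tenant) gives 9104 ops/s, worse by 216.
Next-best assignment: Talus→Machine M5, Iris→Machine M6, Quanta→Machine M7, Harbor→Machine M1, Brightly→Machine M3 = 9104 ops/s.
No other one-to-one assignment exceeds 9320 ops/s.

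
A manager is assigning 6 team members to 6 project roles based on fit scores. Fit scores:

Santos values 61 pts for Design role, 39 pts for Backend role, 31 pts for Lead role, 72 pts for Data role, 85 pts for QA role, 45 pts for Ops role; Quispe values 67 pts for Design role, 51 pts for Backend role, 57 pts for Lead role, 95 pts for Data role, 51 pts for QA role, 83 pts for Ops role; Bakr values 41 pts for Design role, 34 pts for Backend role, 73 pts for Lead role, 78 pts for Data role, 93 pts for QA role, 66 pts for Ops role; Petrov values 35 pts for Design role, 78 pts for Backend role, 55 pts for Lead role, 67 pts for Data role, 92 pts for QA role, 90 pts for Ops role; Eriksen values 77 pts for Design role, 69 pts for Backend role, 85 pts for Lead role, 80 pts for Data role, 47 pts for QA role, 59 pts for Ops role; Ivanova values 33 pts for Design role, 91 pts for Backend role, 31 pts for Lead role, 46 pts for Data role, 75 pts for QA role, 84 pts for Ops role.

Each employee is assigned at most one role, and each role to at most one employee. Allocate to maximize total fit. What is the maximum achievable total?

Optimal: Santos→Design role (61 pts), Quispe→Data role (95 pts), Bakr→QA role (93 pts), Petrov→Ops role (90 pts), Eriksen→Lead role (85 pts), Ivanova→Backend role (91 pts) — total 61+95+93+90+85+91 = 515 pts.
Swapping Bakr↔Ivanova (Bakr→Backend role 34 pts, Ivanova→QA role 75 pts) loses 75.

Max total: 515 pts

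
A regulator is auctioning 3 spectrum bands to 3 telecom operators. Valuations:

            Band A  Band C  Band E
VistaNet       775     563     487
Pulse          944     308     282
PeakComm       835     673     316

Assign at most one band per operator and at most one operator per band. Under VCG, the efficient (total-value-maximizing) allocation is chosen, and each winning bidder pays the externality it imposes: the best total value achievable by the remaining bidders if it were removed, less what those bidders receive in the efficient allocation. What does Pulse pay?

Pulse pays $288M.

Efficient allocation: VistaNet→Band E ($487M), Pulse→Band A ($944M), PeakComm→Band C ($673M); total welfare W = $2104M.
Pulse receives Band A at value $944M, so the others get W − 944 = $1160M.
Without Pulse: best allocation of the remaining 2 bidders over all 3 bands is VistaNet→Band A ($775M), PeakComm→Band C ($673M), total $1448M.
VCG payment = (others' best without Pulse) − (others' welfare with Pulse) = 1448 − 1160 = $288M.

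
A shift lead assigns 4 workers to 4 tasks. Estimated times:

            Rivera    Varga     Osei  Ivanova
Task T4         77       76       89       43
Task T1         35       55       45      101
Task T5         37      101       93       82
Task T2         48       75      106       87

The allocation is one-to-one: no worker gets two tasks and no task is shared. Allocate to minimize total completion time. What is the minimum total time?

Min total: 200 min

Optimal: Rivera→Task T5 (37 min), Varga→Task T2 (75 min), Osei→Task T1 (45 min), Ivanova→Task T4 (43 min) — total 37+75+45+43 = 200 min.
Column-greedy (each task in turn goes to its cheapest remaining worker) gives 246 min, worse by 46.
Swapping Rivera↔Ivanova (Rivera→Task T4 77 min, Ivanova→Task T5 82 min) adds 79.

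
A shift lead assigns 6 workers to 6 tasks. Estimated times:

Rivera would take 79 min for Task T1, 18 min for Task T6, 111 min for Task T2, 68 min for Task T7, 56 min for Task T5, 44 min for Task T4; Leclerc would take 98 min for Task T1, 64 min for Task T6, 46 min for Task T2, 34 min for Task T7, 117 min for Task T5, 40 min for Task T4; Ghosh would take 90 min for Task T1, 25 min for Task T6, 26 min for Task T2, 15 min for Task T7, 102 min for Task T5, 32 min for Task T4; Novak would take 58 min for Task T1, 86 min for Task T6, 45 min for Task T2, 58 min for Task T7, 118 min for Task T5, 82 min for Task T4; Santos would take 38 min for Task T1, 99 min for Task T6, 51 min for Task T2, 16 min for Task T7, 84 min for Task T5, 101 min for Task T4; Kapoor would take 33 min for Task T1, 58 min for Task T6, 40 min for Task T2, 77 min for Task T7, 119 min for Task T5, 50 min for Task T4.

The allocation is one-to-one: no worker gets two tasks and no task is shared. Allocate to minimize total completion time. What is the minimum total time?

Min total: 215 min

Optimal: Rivera→Task T5 (56 min), Leclerc→Task T4 (40 min), Ghosh→Task T6 (25 min), Novak→Task T2 (45 min), Santos→Task T7 (16 min), Kapoor→Task T1 (33 min) — total 56+40+25+45+16+33 = 215 min.
Min-entry greedy (repeatedly take the single cheapest remaining cell) gives 235 min, worse by 20.
Swapping Santos↔Kapoor (Santos→Task T1 38 min, Kapoor→Task T7 77 min) adds 66.
Checked against all permutations: 215 min is optimal.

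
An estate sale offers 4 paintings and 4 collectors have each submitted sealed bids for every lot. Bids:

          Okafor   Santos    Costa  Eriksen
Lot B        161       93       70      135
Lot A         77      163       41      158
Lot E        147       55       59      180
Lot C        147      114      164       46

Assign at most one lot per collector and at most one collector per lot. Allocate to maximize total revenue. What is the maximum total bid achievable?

Maximum total: $668

Optimal: Okafor→Lot B ($161), Santos→Lot A ($163), Costa→Lot C ($164), Eriksen→Lot E ($180) — total 161+163+164+180 = $668.
Swapping Eriksen↔Costa (Eriksen→Lot C $46, Costa→Lot E $59) loses 239.
No other one-to-one assignment exceeds $668.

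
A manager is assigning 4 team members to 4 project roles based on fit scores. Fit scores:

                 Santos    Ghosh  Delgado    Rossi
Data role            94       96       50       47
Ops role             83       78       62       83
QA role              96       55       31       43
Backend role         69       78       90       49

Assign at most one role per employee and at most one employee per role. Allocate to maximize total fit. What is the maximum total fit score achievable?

Optimal: Santos→QA role (96 pts), Ghosh→Data role (96 pts), Delgado→Backend role (90 pts), Rossi→Ops role (83 pts) — total 96+96+90+83 = 365 pts.
Column-greedy (each role in turn goes to its best remaining employee) gives 312 pts, worse by 53.
Every other assignment is strictly worse.

Maximum total: 365 pts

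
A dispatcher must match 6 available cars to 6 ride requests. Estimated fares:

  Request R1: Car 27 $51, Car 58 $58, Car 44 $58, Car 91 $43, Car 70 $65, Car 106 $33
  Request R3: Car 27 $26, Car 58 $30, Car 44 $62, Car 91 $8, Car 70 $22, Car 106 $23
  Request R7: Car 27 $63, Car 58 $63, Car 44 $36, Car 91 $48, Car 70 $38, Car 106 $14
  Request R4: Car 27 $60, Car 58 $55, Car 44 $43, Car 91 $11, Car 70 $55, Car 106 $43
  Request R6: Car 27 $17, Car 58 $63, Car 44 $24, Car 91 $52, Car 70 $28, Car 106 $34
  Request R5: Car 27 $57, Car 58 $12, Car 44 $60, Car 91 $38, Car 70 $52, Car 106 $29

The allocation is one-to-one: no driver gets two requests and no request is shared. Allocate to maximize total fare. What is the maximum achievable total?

This is the linear assignment problem.
Optimal: Car 27→Request R5 ($57), Car 58→Request R7 ($63), Car 44→Request R3 ($62), Car 91→Request R6 ($52), Car 70→Request R1 ($65), Car 106→Request R4 ($43) — total 57+63+62+52+65+43 = $342.
Column-greedy (each request in turn goes to its best remaining driver) gives $326, worse by 16.
Next-best assignment: Car 27→Request R5, Car 58→Request R6, Car 44→Request R3, Car 91→Request R7, Car 70→Request R1, Car 106→Request R4 = $338.
Checked against all permutations: $342 is optimal.

Maximum total: $342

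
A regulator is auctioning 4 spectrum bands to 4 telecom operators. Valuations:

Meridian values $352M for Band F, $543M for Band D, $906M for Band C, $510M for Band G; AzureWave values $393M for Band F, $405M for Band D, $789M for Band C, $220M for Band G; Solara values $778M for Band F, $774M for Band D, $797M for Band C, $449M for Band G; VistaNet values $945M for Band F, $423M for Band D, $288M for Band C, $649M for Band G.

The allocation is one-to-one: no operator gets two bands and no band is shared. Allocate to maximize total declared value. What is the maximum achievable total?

Optimal: Meridian→Band G ($510M), AzureWave→Band C ($789M), Solara→Band D ($774M), VistaNet→Band F ($945M) — total 510+789+774+945 = $3018M.
Max-entry greedy (repeatedly take the single best remaining cell) gives $2845M, worse by 173.
No other one-to-one assignment exceeds $3018M.

Max total: $3018M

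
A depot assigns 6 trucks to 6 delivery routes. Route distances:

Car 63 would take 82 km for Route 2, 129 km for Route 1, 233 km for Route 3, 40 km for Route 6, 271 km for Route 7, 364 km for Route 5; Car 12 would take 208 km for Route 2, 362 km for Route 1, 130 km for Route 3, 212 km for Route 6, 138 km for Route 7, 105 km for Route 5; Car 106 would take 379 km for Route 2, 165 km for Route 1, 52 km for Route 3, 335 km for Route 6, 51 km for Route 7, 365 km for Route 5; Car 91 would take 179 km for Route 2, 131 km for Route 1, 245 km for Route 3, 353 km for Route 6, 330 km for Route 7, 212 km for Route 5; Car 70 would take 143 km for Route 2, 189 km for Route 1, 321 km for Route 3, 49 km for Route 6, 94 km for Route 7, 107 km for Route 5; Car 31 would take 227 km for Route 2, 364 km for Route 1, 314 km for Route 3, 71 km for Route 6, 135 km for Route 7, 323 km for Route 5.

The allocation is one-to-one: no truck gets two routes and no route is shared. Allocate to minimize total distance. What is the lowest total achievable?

Optimal: Car 63→Route 2 (82 km), Car 12→Route 5 (105 km), Car 106→Route 3 (52 km), Car 91→Route 1 (131 km), Car 70→Route 7 (94 km), Car 31→Route 6 (71 km) — total 82+105+52+131+94+71 = 535 km.
Min-entry greedy (repeatedly take the single cheapest remaining cell) gives 784 km, worse by 249.

Min total: 535 km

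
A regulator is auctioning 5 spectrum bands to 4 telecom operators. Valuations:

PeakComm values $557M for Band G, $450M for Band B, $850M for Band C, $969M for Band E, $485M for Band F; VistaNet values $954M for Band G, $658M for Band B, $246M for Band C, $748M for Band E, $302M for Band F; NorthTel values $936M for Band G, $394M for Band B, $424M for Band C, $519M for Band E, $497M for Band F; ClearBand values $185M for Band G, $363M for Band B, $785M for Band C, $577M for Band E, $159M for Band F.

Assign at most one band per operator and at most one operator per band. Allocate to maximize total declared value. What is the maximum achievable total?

Max total: $3348M

Treat this as an assignment problem: match each operator to one band.
Optimal: PeakComm→Band E ($969M), VistaNet→Band B ($658M), NorthTel→Band G ($936M), ClearBand→Band C ($785M) — total 969+658+936+785 = $3348M.
Row-greedy (each operator in turn takes its best remaining band) gives $3205M, worse by 143.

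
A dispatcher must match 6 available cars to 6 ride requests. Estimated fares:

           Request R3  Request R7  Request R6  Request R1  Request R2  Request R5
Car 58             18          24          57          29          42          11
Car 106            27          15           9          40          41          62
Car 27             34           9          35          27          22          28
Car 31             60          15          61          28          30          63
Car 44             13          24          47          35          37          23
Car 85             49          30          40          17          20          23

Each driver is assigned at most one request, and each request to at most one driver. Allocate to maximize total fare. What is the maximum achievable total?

Maximum total: $273

Treat this as an assignment problem: match each driver to one request.
Optimal: Car 58→Request R6 ($57), Car 106→Request R5 ($62), Car 27→Request R1 ($27), Car 31→Request R3 ($60), Car 44→Request R2 ($37), Car 85→Request R7 ($30) — total 57+62+27+60+37+30 = $273.
Column-greedy (each request in turn goes to its best remaining driver) gives $252, worse by 21.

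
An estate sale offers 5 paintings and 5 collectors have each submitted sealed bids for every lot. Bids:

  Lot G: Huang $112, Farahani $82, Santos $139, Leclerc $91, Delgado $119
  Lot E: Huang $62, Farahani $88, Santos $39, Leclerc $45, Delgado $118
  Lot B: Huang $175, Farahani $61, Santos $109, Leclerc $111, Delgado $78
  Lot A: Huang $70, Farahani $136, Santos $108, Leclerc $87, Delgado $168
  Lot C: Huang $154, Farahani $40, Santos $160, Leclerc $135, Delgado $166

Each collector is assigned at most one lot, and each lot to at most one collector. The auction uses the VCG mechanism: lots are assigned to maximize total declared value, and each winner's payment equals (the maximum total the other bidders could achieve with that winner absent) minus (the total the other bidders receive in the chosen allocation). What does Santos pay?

Efficient allocation: Huang→Lot B ($175), Farahani→Lot E ($88), Santos→Lot G ($139), Leclerc→Lot C ($135), Delgado→Lot A ($168); total welfare W = $705.
Santos receives Lot G at value $139, so the others get W − 139 = $566.
Without Santos: best allocation of the remaining 4 bidders over all 5 lots is Huang→Lot B ($175), Farahani→Lot A ($136), Leclerc→Lot G ($91), Delgado→Lot C ($166), total $568.
VCG payment = (others' best without Santos) − (others' welfare with Santos) = 568 − 566 = $2.

Santos pays $2.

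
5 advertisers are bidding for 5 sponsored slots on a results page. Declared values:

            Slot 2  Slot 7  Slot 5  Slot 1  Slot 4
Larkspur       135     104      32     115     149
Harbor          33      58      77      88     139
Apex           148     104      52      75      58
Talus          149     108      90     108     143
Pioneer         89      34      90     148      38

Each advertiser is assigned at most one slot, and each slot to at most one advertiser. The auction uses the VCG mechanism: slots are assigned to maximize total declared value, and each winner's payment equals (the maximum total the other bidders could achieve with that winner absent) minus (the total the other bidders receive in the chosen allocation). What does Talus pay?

Talus pays $17.

Efficient allocation: Larkspur→Slot 4 ($149), Harbor→Slot 5 ($77), Apex→Slot 2 ($148), Talus→Slot 7 ($108), Pioneer→Slot 1 ($148); total welfare W = $630.
Talus receives Slot 7 at value $108, so the others get W − 108 = $522.
Without Talus: best allocation of the remaining 4 bidders over all 5 slots is Larkspur→Slot 7 ($104), Harbor→Slot 4 ($139), Apex→Slot 2 ($148), Pioneer→Slot 1 ($148), total $539.
VCG payment = (others' best without Talus) − (others' welfare with Talus) = 539 − 522 = $17.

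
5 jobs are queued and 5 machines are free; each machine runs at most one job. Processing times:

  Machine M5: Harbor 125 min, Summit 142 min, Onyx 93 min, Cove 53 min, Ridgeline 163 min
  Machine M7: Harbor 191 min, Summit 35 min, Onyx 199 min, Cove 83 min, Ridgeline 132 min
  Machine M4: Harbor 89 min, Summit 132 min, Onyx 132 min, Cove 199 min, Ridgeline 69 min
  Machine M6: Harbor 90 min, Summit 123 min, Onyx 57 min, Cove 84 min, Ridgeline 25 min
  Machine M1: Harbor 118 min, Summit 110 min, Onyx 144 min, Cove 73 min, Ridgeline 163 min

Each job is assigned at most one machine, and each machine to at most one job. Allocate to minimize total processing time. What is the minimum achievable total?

Min total: 315 min

This is a one-to-one assignment (minimum-cost bipartite matching).
Optimal: Harbor→Machine M4 (89 min), Summit→Machine M7 (35 min), Onyx→Machine M5 (93 min), Cove→Machine M1 (73 min), Ridgeline→Machine M6 (25 min) — total 89+35+93+73+25 = 315 min.
Column-greedy (each machine in turn goes to its cheapest remaining job) gives 332 min, worse by 17.
Next-best assignment: Harbor→Machine M1, Summit→Machine M7, Onyx→Machine M6, Cove→Machine M5, Ridgeline→Machine M4 = 332 min.
No other one-to-one assignment undercuts 315 min.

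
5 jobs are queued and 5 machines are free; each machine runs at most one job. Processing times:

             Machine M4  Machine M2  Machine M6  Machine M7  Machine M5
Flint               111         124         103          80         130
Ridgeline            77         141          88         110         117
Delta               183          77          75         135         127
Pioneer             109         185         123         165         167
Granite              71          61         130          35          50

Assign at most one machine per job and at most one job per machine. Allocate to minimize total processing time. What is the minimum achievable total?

Min total: 404 min

Optimal: Flint→Machine M7 (80 min), Ridgeline→Machine M6 (88 min), Delta→Machine M2 (77 min), Pioneer→Machine M4 (109 min), Granite→Machine M5 (50 min) — total 80+88+77+109+50 = 404 min.
Min-entry greedy (repeatedly take the single cheapest remaining cell) gives 478 min, worse by 74.
Next-best assignment: Flint→Machine M7, Ridgeline→Machine M4, Delta→Machine M2, Pioneer→Machine M6, Granite→Machine M5 = 407 min.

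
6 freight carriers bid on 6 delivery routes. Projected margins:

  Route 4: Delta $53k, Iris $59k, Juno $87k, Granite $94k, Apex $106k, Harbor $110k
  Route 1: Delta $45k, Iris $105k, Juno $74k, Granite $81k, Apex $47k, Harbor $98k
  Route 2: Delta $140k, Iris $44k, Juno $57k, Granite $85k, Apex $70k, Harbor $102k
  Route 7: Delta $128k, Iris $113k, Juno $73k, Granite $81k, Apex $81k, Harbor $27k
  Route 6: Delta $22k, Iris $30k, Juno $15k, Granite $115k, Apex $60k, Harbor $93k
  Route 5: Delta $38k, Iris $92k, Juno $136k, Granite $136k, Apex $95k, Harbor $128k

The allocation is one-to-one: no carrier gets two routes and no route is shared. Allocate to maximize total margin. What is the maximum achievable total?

Maximum total: $708k

Optimal: Delta→Route 2 ($140k), Iris→Route 7 ($113k), Juno→Route 5 ($136k), Granite→Route 6 ($115k), Apex→Route 4 ($106k), Harbor→Route 1 ($98k) — total 140+113+136+115+106+98 = $708k.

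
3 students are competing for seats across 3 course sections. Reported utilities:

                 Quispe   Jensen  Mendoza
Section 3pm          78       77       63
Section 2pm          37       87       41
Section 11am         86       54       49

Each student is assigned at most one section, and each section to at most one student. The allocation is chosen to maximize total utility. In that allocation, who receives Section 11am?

Quispe receives Section 11am.

Optimal: Quispe→Section 11am (86 points), Jensen→Section 2pm (87 points), Mendoza→Section 3pm (63 points) — total 86+87+63 = 236 points.
Column-greedy (each section in turn goes to its best remaining student) gives 214 points, worse by 22.
Every other assignment is strictly worse.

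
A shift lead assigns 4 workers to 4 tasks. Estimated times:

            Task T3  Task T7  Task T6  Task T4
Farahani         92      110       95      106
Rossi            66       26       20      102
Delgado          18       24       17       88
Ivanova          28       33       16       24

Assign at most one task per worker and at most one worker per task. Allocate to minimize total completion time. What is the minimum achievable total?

Minimum total: 159 min

This is the linear assignment problem.
Optimal: Farahani→Task T3 (92 min), Rossi→Task T7 (26 min), Delgado→Task T6 (17 min), Ivanova→Task T4 (24 min) — total 92+26+17+24 = 159 min.
Min-entry greedy (repeatedly take the single cheapest remaining cell) gives 166 min, worse by 7.
No other one-to-one assignment undercuts 159 min.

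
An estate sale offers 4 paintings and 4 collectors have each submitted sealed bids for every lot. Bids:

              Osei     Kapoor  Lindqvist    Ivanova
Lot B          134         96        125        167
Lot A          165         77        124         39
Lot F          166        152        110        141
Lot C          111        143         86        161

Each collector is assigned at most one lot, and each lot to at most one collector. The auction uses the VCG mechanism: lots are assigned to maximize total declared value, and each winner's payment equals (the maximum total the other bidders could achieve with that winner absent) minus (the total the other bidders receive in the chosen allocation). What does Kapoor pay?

Kapoor pays $6.

Efficient allocation: Osei→Lot A ($165), Kapoor→Lot F ($152), Lindqvist→Lot B ($125), Ivanova→Lot C ($161); total welfare W = $603.
Kapoor receives Lot F at value $152, so the others get W − 152 = $451.
Without Kapoor: best allocation of the remaining 3 bidders over all 4 lots is Osei→Lot F ($166), Lindqvist→Lot A ($124), Ivanova→Lot B ($167), total $457.
VCG payment = (others' best without Kapoor) − (others' welfare with Kapoor) = 457 − 451 = $6.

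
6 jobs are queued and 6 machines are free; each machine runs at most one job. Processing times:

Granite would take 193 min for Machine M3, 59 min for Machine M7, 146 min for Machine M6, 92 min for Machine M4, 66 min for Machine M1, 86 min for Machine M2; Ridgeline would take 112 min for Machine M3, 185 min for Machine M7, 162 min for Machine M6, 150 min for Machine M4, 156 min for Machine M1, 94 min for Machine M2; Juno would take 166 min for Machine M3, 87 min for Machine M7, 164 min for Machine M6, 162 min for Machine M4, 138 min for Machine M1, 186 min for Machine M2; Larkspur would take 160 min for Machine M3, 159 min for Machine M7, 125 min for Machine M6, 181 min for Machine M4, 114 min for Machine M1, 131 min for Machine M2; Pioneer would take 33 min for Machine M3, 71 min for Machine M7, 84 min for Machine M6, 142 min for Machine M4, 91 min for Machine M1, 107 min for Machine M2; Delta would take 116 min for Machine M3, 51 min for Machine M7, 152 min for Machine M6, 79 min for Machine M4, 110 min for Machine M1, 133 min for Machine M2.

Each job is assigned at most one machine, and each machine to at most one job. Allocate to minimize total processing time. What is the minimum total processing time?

Minimum total: 484 min

This is a one-to-one assignment (minimum-cost bipartite matching).
Optimal: Granite→Machine M1 (66 min), Ridgeline→Machine M2 (94 min), Juno→Machine M7 (87 min), Larkspur→Machine M6 (125 min), Pioneer→Machine M3 (33 min), Delta→Machine M4 (79 min) — total 66+94+87+125+33+79 = 484 min.
Min-entry greedy (repeatedly take the single cheapest remaining cell) gives 531 min, worse by 47.
Swapping Pioneer↔Granite (Pioneer→Machine M1 91 min, Granite→Machine M3 193 min) adds 185.
Every other assignment is strictly worse.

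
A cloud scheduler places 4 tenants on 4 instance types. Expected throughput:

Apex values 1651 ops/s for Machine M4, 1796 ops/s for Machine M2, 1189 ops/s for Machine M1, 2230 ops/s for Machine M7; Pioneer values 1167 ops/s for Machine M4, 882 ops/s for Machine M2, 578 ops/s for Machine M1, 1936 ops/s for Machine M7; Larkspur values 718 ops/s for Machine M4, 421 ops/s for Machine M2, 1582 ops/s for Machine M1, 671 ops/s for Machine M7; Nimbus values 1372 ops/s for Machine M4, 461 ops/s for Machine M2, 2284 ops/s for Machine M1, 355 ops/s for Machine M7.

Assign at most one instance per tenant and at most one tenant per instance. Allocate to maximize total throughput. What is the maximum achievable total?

Treat this as an assignment problem: match each tenant to one instance.
Optimal: Apex→Machine M2 (1796 ops/s), Pioneer→Machine M7 (1936 ops/s), Larkspur→Machine M4 (718 ops/s), Nimbus→Machine M1 (2284 ops/s) — total 1796+1936+718+2284 = 6734 ops/s.
Row-greedy (each tenant in turn takes its best remaining instance) gives 5440 ops/s, worse by 1294.
Next-best assignment: Apex→Machine M2, Pioneer→Machine M7, Larkspur→Machine M1, Nimbus→Machine M4 = 6686 ops/s.
Swapping Pioneer↔Nimbus (Pioneer→Machine M1 578 ops/s, Nimbus→Machine M7 355 ops/s) loses 3287.
Checked against all permutations: 6734 ops/s is optimal.

Maximum total: 6734 ops/s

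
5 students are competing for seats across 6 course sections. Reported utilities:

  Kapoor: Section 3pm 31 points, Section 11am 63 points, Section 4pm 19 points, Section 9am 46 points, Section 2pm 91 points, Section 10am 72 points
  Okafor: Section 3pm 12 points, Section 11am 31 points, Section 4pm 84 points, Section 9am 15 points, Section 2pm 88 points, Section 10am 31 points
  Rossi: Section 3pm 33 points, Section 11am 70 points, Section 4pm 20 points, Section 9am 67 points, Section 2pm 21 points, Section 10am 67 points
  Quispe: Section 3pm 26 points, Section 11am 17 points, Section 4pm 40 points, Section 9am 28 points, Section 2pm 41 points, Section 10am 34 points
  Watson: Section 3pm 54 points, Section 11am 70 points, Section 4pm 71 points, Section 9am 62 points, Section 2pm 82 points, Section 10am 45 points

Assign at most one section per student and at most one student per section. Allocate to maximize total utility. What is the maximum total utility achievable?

Maximum total: 346 points

Optimal: Kapoor→Section 2pm (91 points), Okafor→Section 4pm (84 points), Rossi→Section 9am (67 points), Quispe→Section 10am (34 points), Watson→Section 11am (70 points) — total 91+84+67+34+70 = 346 points.
Row-greedy (each student in turn takes its best remaining section) gives 341 points, worse by 5.
Swapping Rossi↔Kapoor (Rossi→Section 2pm 21 points, Kapoor→Section 9am 46 points) loses 91.
Every other assignment is strictly worse.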